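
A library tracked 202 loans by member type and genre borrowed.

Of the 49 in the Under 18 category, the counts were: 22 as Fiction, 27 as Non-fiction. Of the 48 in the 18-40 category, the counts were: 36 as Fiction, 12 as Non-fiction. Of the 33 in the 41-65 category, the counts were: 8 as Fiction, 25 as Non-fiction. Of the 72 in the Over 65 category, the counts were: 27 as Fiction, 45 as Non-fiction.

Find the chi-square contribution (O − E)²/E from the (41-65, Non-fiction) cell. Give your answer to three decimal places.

2.906

Row total (41-65) = 33; column total (Non-fiction) = 109; N = 202.
Expected count E = 33 × 109 / 202 = 17.8069.
Contribution = (O − E)²/E = (25 − 17.8069)² / 17.8069 = 2.906.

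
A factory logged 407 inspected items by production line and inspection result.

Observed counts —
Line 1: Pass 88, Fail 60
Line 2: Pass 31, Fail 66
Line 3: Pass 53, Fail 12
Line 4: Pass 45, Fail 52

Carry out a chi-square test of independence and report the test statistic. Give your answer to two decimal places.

Row totals: 148, 97, 65, 97. Column totals: 217, 190. Grand total N = 407.
Expected counts (row total × column total / N):
  Line 1, Pass: 148×217/407 = 78.909
  Line 1, Fail: 148×190/407 = 69.091
  Line 2, Pass: 97×217/407 = 51.717
  Line 2, Fail: 97×190/407 = 45.283
  Line 3, Pass: 65×217/407 = 34.656
  Line 3, Fail: 65×190/407 = 30.344
  Line 4, Pass: 97×217/407 = 51.717
  Line 4, Fail: 97×190/407 = 45.283
Contributions (O − E)²/E:
  (88 − 78.909)²/78.909 = 1.0474
  (60 − 69.091)²/69.091 = 1.1962
  (31 − 51.717)²/51.717 = 8.2989
  (66 − 45.283)²/45.283 = 9.4780
  (53 − 34.656)²/34.656 = 9.7098
  (12 − 30.344)²/30.344 = 11.0896
  (45 − 51.717)²/51.717 = 0.8724
  (52 − 45.283)²/45.283 = 0.9964
χ² = 1.0474 + 1.1962 + 8.2989 + 9.4780 + 9.7098 + 11.0896 + 0.8724 + 0.9964 = 42.69

42.69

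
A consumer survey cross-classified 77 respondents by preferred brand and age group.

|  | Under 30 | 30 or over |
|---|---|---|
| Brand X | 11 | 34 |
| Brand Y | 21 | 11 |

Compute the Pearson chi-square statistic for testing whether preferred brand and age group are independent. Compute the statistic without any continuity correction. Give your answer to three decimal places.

13.058

Row totals: 45, 32. Column totals: 32, 45. Grand total N = 77.
Expected counts (row total × column total / N):
  Brand X, Under 30: 45×32/77 = 18.7013
  Brand X, 30 or over: 45×45/77 = 26.2987
  Brand Y, Under 30: 32×32/77 = 13.2987
  Brand Y, 30 or over: 32×45/77 = 18.7013
Contributions (O − E)²/E:
  (11 − 18.7013)²/18.7013 = 3.1714
  (34 − 26.2987)²/26.2987 = 2.2552
  (21 − 13.2987)²/13.2987 = 4.4598
  (11 − 18.7013)²/18.7013 = 3.1714
χ² = 3.1714 + 2.2552 + 4.4598 + 3.1714 = 13.058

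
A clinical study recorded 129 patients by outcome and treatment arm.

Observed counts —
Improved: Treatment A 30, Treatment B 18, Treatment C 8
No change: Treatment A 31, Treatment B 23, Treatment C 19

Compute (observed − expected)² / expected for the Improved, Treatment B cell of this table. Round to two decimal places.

0.00

Row total (Improved) = 56; column total (Treatment B) = 41; N = 129.
Expected count E = 56 × 41 / 129 = 17.798.
Contribution = (O − E)²/E = (18 − 17.798)² / 17.798 = 0.00.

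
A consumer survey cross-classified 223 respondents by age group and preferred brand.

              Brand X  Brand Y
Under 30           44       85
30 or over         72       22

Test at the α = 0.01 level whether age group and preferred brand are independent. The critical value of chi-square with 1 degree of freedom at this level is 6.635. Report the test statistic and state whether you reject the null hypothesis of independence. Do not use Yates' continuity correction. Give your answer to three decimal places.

39.328; reject H₀

Row totals: 129, 94. Column totals: 116, 107. Grand total N = 223.
Expected counts (row total × column total / N):
  Under 30, Brand X: 129×116/223 = 67.1031
  Under 30, Brand Y: 129×107/223 = 61.8969
  30 or over, Brand X: 94×116/223 = 48.8969
  30 or over, Brand Y: 94×107/223 = 45.1031
Contributions (O − E)²/E:
  (44 − 67.1031)²/67.1031 = 7.9542
  (85 − 61.8969)²/61.8969 = 8.6233
  (72 − 48.8969)²/48.8969 = 10.9159
  (22 − 45.1031)²/45.1031 = 11.8341
χ² = 7.9542 + 8.6233 + 10.9159 + 11.8341 = 39.328
df = (2−1)(2−1) = 1. Since 39.328 > 6.635, reject the null hypothesis of independence at α = 0.01.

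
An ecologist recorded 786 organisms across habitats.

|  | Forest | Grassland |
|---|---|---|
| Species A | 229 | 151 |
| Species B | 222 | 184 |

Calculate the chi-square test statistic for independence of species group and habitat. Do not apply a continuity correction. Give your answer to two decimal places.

Row totals: 380, 406. Column totals: 451, 335. Grand total N = 786.
Expected counts (row total × column total / N):
  Species A, Forest: 380×451/786 = 218.041
  Species A, Grassland: 380×335/786 = 161.959
  Species B, Forest: 406×451/786 = 232.959
  Species B, Grassland: 406×335/786 = 173.041
Contributions (O − E)²/E:
  (229 − 218.041)²/218.041 = 0.5508
  (151 − 161.959)²/161.959 = 0.7415
  (222 − 232.959)²/232.959 = 0.5155
  (184 − 173.041)²/173.041 = 0.6941
χ² = 0.5508 + 0.7415 + 0.5155 + 0.6941 = 2.50

2.50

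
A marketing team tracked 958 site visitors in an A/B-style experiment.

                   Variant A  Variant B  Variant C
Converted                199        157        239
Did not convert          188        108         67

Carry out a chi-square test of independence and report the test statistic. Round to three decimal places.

52.976

Row totals: 595, 363. Column totals: 387, 265, 306. Grand total N = 958.
Expected counts (row total × column total / N):
  Converted, Variant A: 595×387/958 = 240.36013
  Converted, Variant B: 595×265/958 = 164.58768
  Converted, Variant C: 595×306/958 = 190.05219
  Did not convert, Variant A: 363×387/958 = 146.63987
  Did not convert, Variant B: 363×265/958 = 100.41232
  Did not convert, Variant C: 363×306/958 = 115.94781
Contributions (O − E)²/E:
  (199 − 240.36013)²/240.36013 = 7.1171
  (157 − 164.58768)²/164.58768 = 0.3498
  (239 − 190.05219)²/190.05219 = 12.6065
  (188 − 146.63987)²/146.63987 = 11.6657
  (108 − 100.41232)²/100.41232 = 0.5734
  (67 − 115.94781)²/115.94781 = 20.6635
χ² = 7.1171 + 0.3498 + 12.6065 + 11.6657 + 0.5734 + 20.6635 = 52.976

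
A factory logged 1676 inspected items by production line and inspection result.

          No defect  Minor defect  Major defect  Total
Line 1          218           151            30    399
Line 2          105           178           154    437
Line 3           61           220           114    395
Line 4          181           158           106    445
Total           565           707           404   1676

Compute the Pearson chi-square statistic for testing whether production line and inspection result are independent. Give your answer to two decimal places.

Grand total N = 1676.
Expected counts (row total × column total / N):
  Line 1, No defect: 399×565/1676 = 134.508
  Line 1, Minor defect: 399×707/1676 = 168.313
  Line 1, Major defect: 399×404/1676 = 96.179
  Line 2, No defect: 437×565/1676 = 147.318
  Line 2, Minor defect: 437×707/1676 = 184.343
  Line 2, Major defect: 437×404/1676 = 105.339
  Line 3, No defect: 395×565/1676 = 133.159
  Line 3, Minor defect: 395×707/1676 = 166.626
  Line 3, Major defect: 395×404/1676 = 95.215
  Line 4, No defect: 445×565/1676 = 150.015
  Line 4, Minor defect: 445×707/1676 = 187.718
  Line 4, Major defect: 445×404/1676 = 107.267
Contributions (O − E)²/E:
  (218 − 134.508)²/134.508 = 51.8253
  (151 − 168.313)²/168.313 = 1.7808
  (30 − 96.179)²/96.179 = 45.5366
  (105 − 147.318)²/147.318 = 12.1561
  (178 − 184.343)²/184.343 = 0.2183
  (154 − 105.339)²/105.339 = 22.4788
  (61 − 133.159)²/133.159 = 39.1030
  (220 − 166.626)²/166.626 = 17.0969
  (114 − 95.215)²/95.215 = 3.7061
  (181 − 150.015)²/150.015 = 6.3998
  (158 − 187.718)²/187.718 = 4.7047
  (106 − 107.267)²/107.267 = 0.0150
χ² = 51.8253 + 1.7808 + 45.5366 + 12.1561 + 0.2183 + 22.4788 + 39.1030 + 17.0969 + 3.7061 + 6.3998 + 4.7047 + 0.0150 = 205.02

205.02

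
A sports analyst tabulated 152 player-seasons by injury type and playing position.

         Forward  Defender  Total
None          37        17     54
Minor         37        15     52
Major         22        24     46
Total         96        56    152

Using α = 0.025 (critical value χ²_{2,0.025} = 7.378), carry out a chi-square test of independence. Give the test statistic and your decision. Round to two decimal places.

Grand total N = 152.
Expected counts (row total × column total / N):
  None, Forward: 54×96/152 = 34.1053
  None, Defender: 54×56/152 = 19.8947
  Minor, Forward: 52×96/152 = 32.8421
  Minor, Defender: 52×56/152 = 19.1579
  Major, Forward: 46×96/152 = 29.0526
  Major, Defender: 46×56/152 = 16.9474
Contributions (O − E)²/E:
  (37 − 34.1053)²/34.1053 = 0.2457
  (17 − 19.8947)²/19.8947 = 0.4212
  (37 − 32.8421)²/32.8421 = 0.5264
  (15 − 19.1579)²/19.1579 = 0.9024
  (22 − 29.0526)²/29.0526 = 1.7120
  (24 − 16.9474)²/16.9474 = 2.9349
χ² = 0.2457 + 0.4212 + 0.5264 + 0.9024 + 1.7120 + 2.9349 = 6.74
df = (3−1)(2−1) = 2. Since 6.74 < 7.378, fail to reject the null hypothesis of independence at α = 0.025.

6.74; fail to reject H₀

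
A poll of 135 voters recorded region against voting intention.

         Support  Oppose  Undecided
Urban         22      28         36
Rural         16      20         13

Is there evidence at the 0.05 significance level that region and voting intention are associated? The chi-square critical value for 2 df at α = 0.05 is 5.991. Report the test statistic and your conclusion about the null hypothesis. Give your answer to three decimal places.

Row totals: 86, 49. Column totals: 38, 48, 49. Grand total N = 135.
Expected counts (row total × column total / N):
  Urban, Support: 86×38/135 = 24.2074
  Urban, Oppose: 86×48/135 = 30.5778
  Urban, Undecided: 86×49/135 = 31.2148
  Rural, Support: 49×38/135 = 13.7926
  Rural, Oppose: 49×48/135 = 17.4222
  Rural, Undecided: 49×49/135 = 17.7852
Contributions (O − E)²/E:
  (22 − 24.2074)²/24.2074 = 0.2013
  (28 − 30.5778)²/30.5778 = 0.2173
  (36 − 31.2148)²/31.2148 = 0.7336
  (16 − 13.7926)²/13.7926 = 0.3533
  (20 − 17.4222)²/17.4222 = 0.3814
  (13 − 17.7852)²/17.7852 = 1.2875
χ² = 0.2013 + 0.2173 + 0.7336 + 0.3533 + 0.3814 + 1.2875 = 3.174
df = (2−1)(3−1) = 2. Since 3.174 < 5.991, fail to reject the null hypothesis of independence at α = 0.05.

3.174; fail to reject H₀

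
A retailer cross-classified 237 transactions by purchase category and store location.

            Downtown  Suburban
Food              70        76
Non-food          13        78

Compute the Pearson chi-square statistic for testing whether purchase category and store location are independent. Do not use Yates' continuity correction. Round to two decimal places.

Row totals: 146, 91. Column totals: 83, 154. Grand total N = 237.
Expected counts (row total × column total / N):
  Food, Downtown: 146×83/237 = 51.131
  Food, Suburban: 146×154/237 = 94.869
  Non-food, Downtown: 91×83/237 = 31.869
  Non-food, Suburban: 91×154/237 = 59.131
Contributions (O − E)²/E:
  (70 − 51.131)²/51.131 = 6.9633
  (76 − 94.869)²/94.869 = 3.7530
  (13 − 31.869)²/31.869 = 11.1720
  (78 − 59.131)²/59.131 = 6.0212
χ² = 6.9633 + 3.7530 + 11.1720 + 6.0212 = 27.91

27.91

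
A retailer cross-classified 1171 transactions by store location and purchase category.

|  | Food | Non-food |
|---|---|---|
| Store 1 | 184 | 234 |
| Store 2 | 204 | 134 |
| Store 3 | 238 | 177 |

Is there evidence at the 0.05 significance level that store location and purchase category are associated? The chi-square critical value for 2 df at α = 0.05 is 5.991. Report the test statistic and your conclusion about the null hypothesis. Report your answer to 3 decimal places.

Row totals: 418, 338, 415. Column totals: 626, 545. Grand total N = 1171.
Expected counts (row total × column total / N):
  Store 1, Food: 418×626/1171 = 223.4569
  Store 1, Non-food: 418×545/1171 = 194.5431
  Store 2, Food: 338×626/1171 = 180.6900
  Store 2, Non-food: 338×545/1171 = 157.3100
  Store 3, Food: 415×626/1171 = 221.8531
  Store 3, Non-food: 415×545/1171 = 193.1469
Contributions (O − E)²/E:
  (184 − 223.4569)²/223.4569 = 6.9671
  (234 − 194.5431)²/194.5431 = 8.0026
  (204 − 180.6900)²/180.6900 = 3.0071
  (134 − 157.3100)²/157.3100 = 3.4540
  (238 − 221.8531)²/221.8531 = 1.1752
  (177 − 193.1469)²/193.1469 = 1.3499
χ² = 6.9671 + 8.0026 + 3.0071 + 3.4540 + 1.1752 + 1.3499 = 23.956
df = (3−1)(2−1) = 2. Since 23.956 > 5.991, reject the null hypothesis of independence at α = 0.05.

23.956; reject H₀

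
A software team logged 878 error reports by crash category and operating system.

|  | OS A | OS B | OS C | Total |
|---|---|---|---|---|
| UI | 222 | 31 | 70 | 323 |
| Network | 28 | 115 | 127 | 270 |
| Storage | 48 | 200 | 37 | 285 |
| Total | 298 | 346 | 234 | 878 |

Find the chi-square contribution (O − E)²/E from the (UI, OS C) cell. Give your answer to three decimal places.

Row total (UI) = 323; column total (OS C) = 234; N = 878.
Expected count E = 323 × 234 / 878 = 86.0843.
Contribution = (O − E)²/E = (70 − 86.0843)² / 86.0843 = 3.005.

3.005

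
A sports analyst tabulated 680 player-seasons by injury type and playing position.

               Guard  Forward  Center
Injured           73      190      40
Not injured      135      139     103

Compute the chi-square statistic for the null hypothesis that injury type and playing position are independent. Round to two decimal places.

46.64

Row totals: 303, 377. Column totals: 208, 329, 143. Grand total N = 680.
Expected counts (row total × column total / N):
  Injured, Guard: 303×208/680 = 92.682
  Injured, Forward: 303×329/680 = 146.599
  Injured, Center: 303×143/680 = 63.719
  Not injured, Guard: 377×208/680 = 115.318
  Not injured, Forward: 377×329/680 = 182.401
  Not injured, Center: 377×143/680 = 79.281
Contributions (O − E)²/E:
  (73 − 92.682)²/92.682 = 4.1797
  (190 − 146.599)²/146.599 = 12.8490
  (40 − 63.719)²/63.719 = 8.8292
  (135 − 115.318)²/115.318 = 3.3592
  (139 − 182.401)²/182.401 = 10.3270
  (103 − 79.281)²/79.281 = 7.0962
χ² = 4.1797 + 12.8490 + 8.8292 + 3.3592 + 10.3270 + 7.0962 = 46.64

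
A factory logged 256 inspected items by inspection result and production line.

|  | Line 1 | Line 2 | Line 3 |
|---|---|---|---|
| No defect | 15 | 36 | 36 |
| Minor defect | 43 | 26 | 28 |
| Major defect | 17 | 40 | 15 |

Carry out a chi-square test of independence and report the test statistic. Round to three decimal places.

Row totals: 87, 97, 72. Column totals: 75, 102, 79. Grand total N = 256.
Expected counts (row total × column total / N):
  No defect, Line 1: 87×75/256 = 25.48828
  No defect, Line 2: 87×102/256 = 34.66406
  No defect, Line 3: 87×79/256 = 26.84766
  Minor defect, Line 1: 97×75/256 = 28.41797
  Minor defect, Line 2: 97×102/256 = 38.64844
  Minor defect, Line 3: 97×79/256 = 29.93359
  Major defect, Line 1: 72×75/256 = 21.09375
  Major defect, Line 2: 72×102/256 = 28.68750
  Major defect, Line 3: 72×79/256 = 22.21875
Contributions (O − E)²/E:
  (15 − 25.48828)²/25.48828 = 4.3159
  (36 − 34.66406)²/34.66406 = 0.0515
  (36 − 26.84766)²/26.84766 = 3.1200
  (43 − 28.41797)²/28.41797 = 7.4824
  (26 − 38.64844)²/38.64844 = 4.1394
  (28 − 29.93359)²/29.93359 = 0.1249
  (17 − 21.09375)²/21.09375 = 0.7945
  (40 − 28.68750)²/28.68750 = 4.4609
  (15 − 22.21875)²/22.21875 = 2.3453
χ² = 4.3159 + 0.0515 + 3.1200 + 7.4824 + 4.1394 + 0.1249 + 0.7945 + 4.4609 + 2.3453 = 26.835

26.835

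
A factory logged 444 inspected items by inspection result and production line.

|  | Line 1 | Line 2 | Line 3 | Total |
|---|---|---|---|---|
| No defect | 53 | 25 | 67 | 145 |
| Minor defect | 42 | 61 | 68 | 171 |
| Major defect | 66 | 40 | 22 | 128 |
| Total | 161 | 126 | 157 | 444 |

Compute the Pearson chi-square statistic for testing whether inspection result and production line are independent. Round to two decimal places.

Grand total N = 444.
Expected counts (row total × column total / N):
  No defect, Line 1: 145×161/444 = 52.579
  No defect, Line 2: 145×126/444 = 41.149
  No defect, Line 3: 145×157/444 = 51.273
  Minor defect, Line 1: 171×161/444 = 62.007
  Minor defect, Line 2: 171×126/444 = 48.527
  Minor defect, Line 3: 171×157/444 = 60.466
  Major defect, Line 1: 128×161/444 = 46.414
  Major defect, Line 2: 128×126/444 = 36.324
  Major defect, Line 3: 128×157/444 = 45.261
Contributions (O − E)²/E:
  (53 − 52.579)²/52.579 = 0.0034
  (25 − 41.149)²/41.149 = 6.3377
  (67 − 51.273)²/51.273 = 4.8240
  (42 − 62.007)²/62.007 = 6.4554
  (61 − 48.527)²/48.527 = 3.2060
  (68 − 60.466)²/60.466 = 0.9387
  (66 − 46.414)²/46.414 = 8.2650
  (40 − 36.324)²/36.324 = 0.3720
  (22 − 45.261)²/45.261 = 11.9545
χ² = 0.0034 + 6.3377 + 4.8240 + 6.4554 + 3.2060 + 0.9387 + 8.2650 + 0.3720 + 11.9545 = 42.36

42.36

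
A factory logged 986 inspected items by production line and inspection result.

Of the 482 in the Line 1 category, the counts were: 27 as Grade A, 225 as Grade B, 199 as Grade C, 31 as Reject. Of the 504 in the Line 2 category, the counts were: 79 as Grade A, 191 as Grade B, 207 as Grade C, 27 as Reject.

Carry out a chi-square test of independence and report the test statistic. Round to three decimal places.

28.245

Row totals: 482, 504. Column totals: 106, 416, 406, 58. Grand total N = 986.
Expected counts (row total × column total / N):
  Line 1, Grade A: 482×106/986 = 51.8174
  Line 1, Grade B: 482×416/986 = 203.3590
  Line 1, Grade C: 482×406/986 = 198.4706
  Line 1, Reject: 482×58/986 = 28.3529
  Line 2, Grade A: 504×106/986 = 54.1826
  Line 2, Grade B: 504×416/986 = 212.6410
  Line 2, Grade C: 504×406/986 = 207.5294
  Line 2, Reject: 504×58/986 = 29.6471
Contributions (O − E)²/E:
  (27 − 51.8174)²/51.8174 = 11.8860
  (225 − 203.3590)²/203.3590 = 2.3030
  (199 − 198.4706)²/198.4706 = 0.0014
  (31 − 28.3529)²/28.3529 = 0.2471
  (79 − 54.1826)²/54.1826 = 11.3672
  (191 − 212.6410)²/212.6410 = 2.2025
  (207 − 207.5294)²/207.5294 = 0.0014
  (27 − 29.6471)²/29.6471 = 0.2364
χ² = 11.8860 + 2.3030 + 0.0014 + 0.2471 + 11.3672 + 2.2025 + 0.0014 + 0.2364 = 28.245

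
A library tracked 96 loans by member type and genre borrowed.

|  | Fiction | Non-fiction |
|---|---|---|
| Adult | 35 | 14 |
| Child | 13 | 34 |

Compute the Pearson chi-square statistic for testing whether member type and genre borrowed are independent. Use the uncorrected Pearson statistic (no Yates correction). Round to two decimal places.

18.38

Row totals: 49, 47. Column totals: 48, 48. Grand total N = 96.
Expected counts (row total × column total / N):
  Adult, Fiction: 49×48/96 = 24.500
  Adult, Non-fiction: 49×48/96 = 24.500
  Child, Fiction: 47×48/96 = 23.500
  Child, Non-fiction: 47×48/96 = 23.500
Contributions (O − E)²/E:
  (35 − 24.500)²/24.500 = 4.5000
  (14 − 24.500)²/24.500 = 4.5000
  (13 − 23.500)²/23.500 = 4.6915
  (34 − 23.500)²/23.500 = 4.6915
χ² = 4.5000 + 4.5000 + 4.6915 + 4.6915 = 18.38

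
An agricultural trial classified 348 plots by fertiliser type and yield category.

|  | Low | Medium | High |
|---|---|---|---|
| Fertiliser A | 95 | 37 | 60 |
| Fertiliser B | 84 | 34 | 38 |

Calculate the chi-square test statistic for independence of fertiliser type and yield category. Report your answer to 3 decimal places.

Row totals: 192, 156. Column totals: 179, 71, 98. Grand total N = 348.
Expected counts (row total × column total / N):
  Fertiliser A, Low: 192×179/348 = 98.7586
  Fertiliser A, Medium: 192×71/348 = 39.1724
  Fertiliser A, High: 192×98/348 = 54.0690
  Fertiliser B, Low: 156×179/348 = 80.2414
  Fertiliser B, Medium: 156×71/348 = 31.8276
  Fertiliser B, High: 156×98/348 = 43.9310
Contributions (O − E)²/E:
  (95 − 98.7586)²/98.7586 = 0.1430
  (37 − 39.1724)²/39.1724 = 0.1205
  (60 − 54.0690)²/54.0690 = 0.6506
  (84 − 80.2414)²/80.2414 = 0.1761
  (34 − 31.8276)²/31.8276 = 0.1483
  (38 − 43.9310)²/43.9310 = 0.8007
χ² = 0.1430 + 0.1205 + 0.6506 + 0.1761 + 0.1483 + 0.8007 = 2.039

2.039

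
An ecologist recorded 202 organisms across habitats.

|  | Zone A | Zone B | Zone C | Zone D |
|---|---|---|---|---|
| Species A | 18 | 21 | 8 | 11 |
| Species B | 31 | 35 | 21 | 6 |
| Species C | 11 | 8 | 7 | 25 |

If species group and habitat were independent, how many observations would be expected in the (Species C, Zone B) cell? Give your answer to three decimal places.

16.158

Row total (Species C) = 51; column total (Zone B) = 64; grand total N = 202.
Expected count = (row total × column total) / N = 51 × 64 / 202 = 16.158.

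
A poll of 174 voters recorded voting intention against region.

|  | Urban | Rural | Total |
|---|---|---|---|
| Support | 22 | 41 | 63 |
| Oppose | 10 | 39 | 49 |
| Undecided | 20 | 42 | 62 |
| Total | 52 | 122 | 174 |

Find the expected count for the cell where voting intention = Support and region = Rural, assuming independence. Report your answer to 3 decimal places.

44.172

Row total (Support) = 63; column total (Rural) = 122; grand total N = 174.
Expected count = (row total × column total) / N = 63 × 122 / 174 = 44.172.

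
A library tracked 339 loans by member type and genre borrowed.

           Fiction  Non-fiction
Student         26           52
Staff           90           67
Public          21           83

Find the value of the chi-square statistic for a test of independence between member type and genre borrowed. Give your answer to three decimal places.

Row totals: 78, 157, 104. Column totals: 137, 202. Grand total N = 339.
Expected counts (row total × column total / N):
  Student, Fiction: 78×137/339 = 31.5221
  Student, Non-fiction: 78×202/339 = 46.4779
  Staff, Fiction: 157×137/339 = 63.4484
  Staff, Non-fiction: 157×202/339 = 93.5516
  Public, Fiction: 104×137/339 = 42.0295
  Public, Non-fiction: 104×202/339 = 61.9705
Contributions (O − E)²/E:
  (26 − 31.5221)²/31.5221 = 0.9674
  (52 − 46.4779)²/46.4779 = 0.6561
  (90 − 63.4484)²/63.4484 = 11.1112
  (67 − 93.5516)²/93.5516 = 7.5358
  (21 − 42.0295)²/42.0295 = 10.5221
  (83 − 61.9705)²/61.9705 = 7.1363
χ² = 0.9674 + 0.6561 + 11.1112 + 7.5358 + 10.5221 + 7.1363 = 37.929

37.929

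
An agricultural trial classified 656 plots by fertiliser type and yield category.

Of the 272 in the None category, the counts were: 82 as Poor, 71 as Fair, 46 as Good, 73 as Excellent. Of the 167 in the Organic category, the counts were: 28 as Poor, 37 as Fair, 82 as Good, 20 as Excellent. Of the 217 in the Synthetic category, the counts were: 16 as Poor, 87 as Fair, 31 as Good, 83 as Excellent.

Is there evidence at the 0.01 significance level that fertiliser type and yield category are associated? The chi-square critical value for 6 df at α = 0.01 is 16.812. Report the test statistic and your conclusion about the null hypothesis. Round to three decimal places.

Row totals: 272, 167, 217. Column totals: 126, 195, 159, 176. Grand total N = 656.
Expected counts (row total × column total / N):
  None, Poor: 272×126/656 = 52.2439
  None, Fair: 272×195/656 = 80.8537
  None, Good: 272×159/656 = 65.9268
  None, Excellent: 272×176/656 = 72.9756
  Organic, Poor: 167×126/656 = 32.0762
  Organic, Fair: 167×195/656 = 49.6418
  Organic, Good: 167×159/656 = 40.4771
  Organic, Excellent: 167×176/656 = 44.8049
  Synthetic, Poor: 217×126/656 = 41.6799
  Synthetic, Fair: 217×195/656 = 64.5046
  Synthetic, Good: 217×159/656 = 52.5960
  Synthetic, Excellent: 217×176/656 = 58.2195
Contributions (O − E)²/E:
  (82 − 52.2439)²/52.2439 = 16.9479
  (71 − 80.8537)²/80.8537 = 1.2009
  (46 − 65.9268)²/65.9268 = 6.0230
  (73 − 72.9756)²/72.9756 = 0.0000
  (28 − 32.0762)²/32.0762 = 0.5180
  (37 − 49.6418)²/49.6418 = 3.2194
  (82 − 40.4771)²/40.4771 = 42.5957
  (20 − 44.8049)²/44.8049 = 13.7325
  (16 − 41.6799)²/41.6799 = 15.8219
  (87 − 64.5046)²/64.5046 = 7.8451
  (31 − 52.5960)²/52.5960 = 8.8674
  (83 − 58.2195)²/58.2195 = 10.5476
χ² = 16.9479 + 1.2009 + 6.0230 + 0.0000 + 0.5180 + 3.2194 + 42.5957 + 13.7325 + 15.8219 + 7.8451 + 8.8674 + 10.5476 = 127.319
df = (3−1)(4−1) = 6. Since 127.319 > 16.812, reject the null hypothesis of independence at α = 0.01.

127.319; reject H₀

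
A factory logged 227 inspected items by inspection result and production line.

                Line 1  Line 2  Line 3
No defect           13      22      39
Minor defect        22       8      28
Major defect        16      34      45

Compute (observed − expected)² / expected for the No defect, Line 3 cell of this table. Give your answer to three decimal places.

Row total (No defect) = 74; column total (Line 3) = 112; N = 227.
Expected count E = 74 × 112 / 227 = 36.5110.
Contribution = (O − E)²/E = (39 − 36.5110)² / 36.5110 = 0.170.

0.170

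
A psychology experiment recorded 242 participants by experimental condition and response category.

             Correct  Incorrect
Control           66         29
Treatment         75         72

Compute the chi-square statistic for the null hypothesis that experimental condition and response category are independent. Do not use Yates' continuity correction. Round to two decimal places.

8.08

Row totals: 95, 147. Column totals: 141, 101. Grand total N = 242.
Expected counts (row total × column total / N):
  Control, Correct: 95×141/242 = 55.351
  Control, Incorrect: 95×101/242 = 39.649
  Treatment, Correct: 147×141/242 = 85.649
  Treatment, Incorrect: 147×101/242 = 61.351
Contributions (O − E)²/E:
  (66 − 55.351)²/55.351 = 2.0488
  (29 − 39.649)²/39.649 = 2.8601
  (75 − 85.649)²/85.649 = 1.3240
  (72 − 61.351)²/61.351 = 1.8484
χ² = 2.0488 + 2.8601 + 1.3240 + 1.8484 = 8.08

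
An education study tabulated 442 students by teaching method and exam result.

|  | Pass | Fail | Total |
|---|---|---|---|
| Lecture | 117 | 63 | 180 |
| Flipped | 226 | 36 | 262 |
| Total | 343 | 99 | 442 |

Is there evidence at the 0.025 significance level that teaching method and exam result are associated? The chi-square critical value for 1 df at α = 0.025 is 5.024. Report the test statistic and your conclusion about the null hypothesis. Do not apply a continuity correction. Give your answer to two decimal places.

Grand total N = 442.
Expected counts (row total × column total / N):
  Lecture, Pass: 180×343/442 = 139.683
  Lecture, Fail: 180×99/442 = 40.317
  Flipped, Pass: 262×343/442 = 203.317
  Flipped, Fail: 262×99/442 = 58.683
Contributions (O − E)²/E:
  (117 − 139.683)²/139.683 = 3.6835
  (63 − 40.317)²/40.317 = 12.7618
  (226 − 203.317)²/203.317 = 2.5306
  (36 − 58.683)²/58.683 = 8.7678
χ² = 3.6835 + 12.7618 + 2.5306 + 8.7678 = 27.74
df = (2−1)(2−1) = 1. Since 27.74 > 5.024, reject the null hypothesis of independence at α = 0.025.

27.74; reject H₀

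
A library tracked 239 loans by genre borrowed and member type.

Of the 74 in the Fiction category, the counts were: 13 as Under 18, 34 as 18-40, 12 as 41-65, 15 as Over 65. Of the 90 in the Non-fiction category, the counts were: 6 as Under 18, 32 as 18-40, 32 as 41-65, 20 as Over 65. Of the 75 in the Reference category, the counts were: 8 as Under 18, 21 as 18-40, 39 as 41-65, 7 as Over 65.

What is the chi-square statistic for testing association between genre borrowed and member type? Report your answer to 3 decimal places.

Row totals: 74, 90, 75. Column totals: 27, 87, 83, 42. Grand total N = 239.
Expected counts (row total × column total / N):
  Fiction, Under 18: 74×27/239 = 8.3598
  Fiction, 18-40: 74×87/239 = 26.9372
  Fiction, 41-65: 74×83/239 = 25.6987
  Fiction, Over 65: 74×42/239 = 13.0042
  Non-fiction, Under 18: 90×27/239 = 10.1674
  Non-fiction, 18-40: 90×87/239 = 32.7615
  Non-fiction, 41-65: 90×83/239 = 31.2552
  Non-fiction, Over 65: 90×42/239 = 15.8159
  Reference, Under 18: 75×27/239 = 8.4728
  Reference, 18-40: 75×87/239 = 27.3013
  Reference, 41-65: 75×83/239 = 26.0460
  Reference, Over 65: 75×42/239 = 13.1799
Contributions (O − E)²/E:
  (13 − 8.3598)²/8.3598 = 2.5756
  (34 − 26.9372)²/26.9372 = 1.8518
  (12 − 25.6987)²/25.6987 = 7.3021
  (15 − 13.0042)²/13.0042 = 0.3063
  (6 − 10.1674)²/10.1674 = 1.7081
  (32 − 32.7615)²/32.7615 = 0.0177
  (32 − 31.2552)²/31.2552 = 0.0177
  (20 − 15.8159)²/15.8159 = 1.1069
  (8 − 8.4728)²/8.4728 = 0.0264
  (21 − 27.3013)²/27.3013 = 1.4544
  (39 − 26.0460)²/26.0460 = 6.4427
  (7 − 13.1799)²/13.1799 = 2.8977
χ² = 2.5756 + 1.8518 + 7.3021 + 0.3063 + 1.7081 + 0.0177 + 0.0177 + 1.1069 + 0.0264 + 1.4544 + 6.4427 + 2.8977 = 25.707

25.707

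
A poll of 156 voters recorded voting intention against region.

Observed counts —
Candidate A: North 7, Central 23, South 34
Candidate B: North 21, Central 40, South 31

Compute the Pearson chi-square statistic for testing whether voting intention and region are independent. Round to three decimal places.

Row totals: 64, 92. Column totals: 28, 63, 65. Grand total N = 156.
Expected counts (row total × column total / N):
  Candidate A, North: 64×28/156 = 11.4872
  Candidate A, Central: 64×63/156 = 25.8462
  Candidate A, South: 64×65/156 = 26.6667
  Candidate B, North: 92×28/156 = 16.5128
  Candidate B, Central: 92×63/156 = 37.1538
  Candidate B, South: 92×65/156 = 38.3333
Contributions (O − E)²/E:
  (7 − 11.4872)²/11.4872 = 1.7528
  (23 − 25.8462)²/25.8462 = 0.3134
  (34 − 26.6667)²/26.6667 = 2.0166
  (21 − 16.5128)²/16.5128 = 1.2194
  (40 − 37.1538)²/37.1538 = 0.2180
  (31 − 38.3333)²/38.3333 = 1.4029
χ² = 1.7528 + 0.3134 + 2.0166 + 1.2194 + 0.2180 + 1.4029 = 6.923

6.923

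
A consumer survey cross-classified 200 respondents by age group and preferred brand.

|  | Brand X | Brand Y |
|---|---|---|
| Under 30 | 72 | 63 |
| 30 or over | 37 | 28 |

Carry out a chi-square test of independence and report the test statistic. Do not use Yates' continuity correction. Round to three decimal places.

Row totals: 135, 65. Column totals: 109, 91. Grand total N = 200.
Expected counts (row total × column total / N):
  Under 30, Brand X: 135×109/200 = 73.5750
  Under 30, Brand Y: 135×91/200 = 61.4250
  30 or over, Brand X: 65×109/200 = 35.4250
  30 or over, Brand Y: 65×91/200 = 29.5750
Contributions (O − E)²/E:
  (72 − 73.5750)²/73.5750 = 0.0337
  (63 − 61.4250)²/61.4250 = 0.0404
  (37 − 35.4250)²/35.4250 = 0.0700
  (28 − 29.5750)²/29.5750 = 0.0839
χ² = 0.0337 + 0.0404 + 0.0700 + 0.0839 = 0.228

0.228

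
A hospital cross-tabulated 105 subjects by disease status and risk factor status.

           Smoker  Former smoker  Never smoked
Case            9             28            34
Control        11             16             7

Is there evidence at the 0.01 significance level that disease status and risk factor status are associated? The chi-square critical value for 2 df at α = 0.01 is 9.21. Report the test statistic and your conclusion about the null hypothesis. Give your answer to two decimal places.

9.38; reject H₀

Row totals: 71, 34. Column totals: 20, 44, 41. Grand total N = 105.
Expected counts (row total × column total / N):
  Case, Smoker: 71×20/105 = 13.524
  Case, Former smoker: 71×44/105 = 29.752
  Case, Never smoked: 71×41/105 = 27.724
  Control, Smoker: 34×20/105 = 6.476
  Control, Former smoker: 34×44/105 = 14.248
  Control, Never smoked: 34×41/105 = 13.276
Contributions (O − E)²/E:
  (9 − 13.524)²/13.524 = 1.5134
  (28 − 29.752)²/29.752 = 0.1032
  (34 − 27.724)²/27.724 = 1.4207
  (11 − 6.476)²/6.476 = 3.1604
  (16 − 14.248)²/14.248 = 0.2154
  (7 − 13.276)²/13.276 = 2.9669
χ² = 1.5134 + 0.1032 + 1.4207 + 3.1604 + 0.2154 + 2.9669 = 9.38
df = (2−1)(3−1) = 2. Since 9.38 > 9.21, reject the null hypothesis of independence at α = 0.01.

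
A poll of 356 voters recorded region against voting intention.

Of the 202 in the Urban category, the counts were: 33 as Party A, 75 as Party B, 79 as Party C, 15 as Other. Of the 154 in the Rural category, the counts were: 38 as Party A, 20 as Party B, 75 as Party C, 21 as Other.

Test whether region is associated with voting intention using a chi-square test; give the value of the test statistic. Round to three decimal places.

Row totals: 202, 154. Column totals: 71, 95, 154, 36. Grand total N = 356.
Expected counts (row total × column total / N):
  Urban, Party A: 202×71/356 = 40.2865
  Urban, Party B: 202×95/356 = 53.9045
  Urban, Party C: 202×154/356 = 87.3820
  Urban, Other: 202×36/356 = 20.4270
  Rural, Party A: 154×71/356 = 30.7135
  Rural, Party B: 154×95/356 = 41.0955
  Rural, Party C: 154×154/356 = 66.6180
  Rural, Other: 154×36/356 = 15.5730
Contributions (O − E)²/E:
  (33 − 40.2865)²/40.2865 = 1.3179
  (75 − 53.9045)²/53.9045 = 8.2557
  (79 − 87.3820)²/87.3820 = 0.8040
  (15 − 20.4270)²/20.4270 = 1.4418
  (38 − 30.7135)²/30.7135 = 1.7287
  (20 − 41.0955)²/41.0955 = 10.8289
  (75 − 66.6180)²/66.6180 = 1.0546
  (21 − 15.5730)²/15.5730 = 1.8912
χ² = 1.3179 + 8.2557 + 0.8040 + 1.4418 + 1.7287 + 10.8289 + 1.0546 + 1.8912 = 27.323

27.323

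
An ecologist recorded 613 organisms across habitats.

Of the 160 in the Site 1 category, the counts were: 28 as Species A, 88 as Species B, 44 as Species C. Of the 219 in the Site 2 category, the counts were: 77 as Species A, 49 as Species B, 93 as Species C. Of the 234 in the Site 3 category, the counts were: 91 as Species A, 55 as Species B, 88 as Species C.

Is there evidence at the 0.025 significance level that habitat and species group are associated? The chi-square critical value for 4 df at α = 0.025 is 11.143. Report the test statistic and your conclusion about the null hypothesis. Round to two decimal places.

59.21; reject H₀

Row totals: 160, 219, 234. Column totals: 196, 192, 225. Grand total N = 613.
Expected counts (row total × column total / N):
  Site 1, Species A: 160×196/613 = 51.158
  Site 1, Species B: 160×192/613 = 50.114
  Site 1, Species C: 160×225/613 = 58.728
  Site 2, Species A: 219×196/613 = 70.023
  Site 2, Species B: 219×192/613 = 68.594
  Site 2, Species C: 219×225/613 = 80.383
  Site 3, Species A: 234×196/613 = 74.819
  Site 3, Species B: 234×192/613 = 73.292
  Site 3, Species C: 234×225/613 = 85.889
Contributions (O − E)²/E:
  (28 − 51.158)²/51.158 = 10.4831
  (88 − 50.114)²/50.114 = 28.6417
  (44 − 58.728)²/58.728 = 3.6935
  (77 − 70.023)²/70.023 = 0.6952
  (49 − 68.594)²/68.594 = 5.5971
  (93 − 80.383)²/80.383 = 1.9804
  (91 − 74.819)²/74.819 = 3.4994
  (55 − 73.292)²/73.292 = 4.5653
  (88 − 85.889)²/85.889 = 0.0519
χ² = 10.4831 + 28.6417 + 3.6935 + 0.6952 + 5.5971 + 1.9804 + 3.4994 + 4.5653 + 0.0519 = 59.21
df = (3−1)(3−1) = 4. Since 59.21 > 11.143, reject the null hypothesis of independence at α = 0.025.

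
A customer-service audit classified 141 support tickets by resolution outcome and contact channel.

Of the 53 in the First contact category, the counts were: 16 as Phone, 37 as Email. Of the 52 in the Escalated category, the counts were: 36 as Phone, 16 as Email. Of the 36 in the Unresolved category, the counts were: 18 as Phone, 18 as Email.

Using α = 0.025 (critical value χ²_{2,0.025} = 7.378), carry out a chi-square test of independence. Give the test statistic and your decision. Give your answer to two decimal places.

16.01; reject H₀

Row totals: 53, 52, 36. Column totals: 70, 71. Grand total N = 141.
Expected counts (row total × column total / N):
  First contact, Phone: 53×70/141 = 26.312
  First contact, Email: 53×71/141 = 26.688
  Escalated, Phone: 52×70/141 = 25.816
  Escalated, Email: 52×71/141 = 26.184
  Unresolved, Phone: 36×70/141 = 17.872
  Unresolved, Email: 36×71/141 = 18.128
Contributions (O − E)²/E:
  (16 − 26.312)²/26.312 = 4.0414
  (37 − 26.688)²/26.688 = 3.9845
  (36 − 25.816)²/25.816 = 4.0174
  (16 − 26.184)²/26.184 = 3.9610
  (18 − 17.872)²/17.872 = 0.0009
  (18 − 18.128)²/18.128 = 0.0009
χ² = 4.0414 + 3.9845 + 4.0174 + 3.9610 + 0.0009 + 0.0009 = 16.01
df = (3−1)(2−1) = 2. Since 16.01 > 7.378, reject the null hypothesis of independence at α = 0.025.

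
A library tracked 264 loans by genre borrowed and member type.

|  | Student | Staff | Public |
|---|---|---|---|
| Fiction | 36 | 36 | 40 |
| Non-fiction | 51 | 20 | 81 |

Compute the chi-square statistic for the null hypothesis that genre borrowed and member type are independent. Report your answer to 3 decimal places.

Row totals: 112, 152. Column totals: 87, 56, 121. Grand total N = 264.
Expected counts (row total × column total / N):
  Fiction, Student: 112×87/264 = 36.9091
  Fiction, Staff: 112×56/264 = 23.7576
  Fiction, Public: 112×121/264 = 51.3333
  Non-fiction, Student: 152×87/264 = 50.0909
  Non-fiction, Staff: 152×56/264 = 32.2424
  Non-fiction, Public: 152×121/264 = 69.6667
Contributions (O − E)²/E:
  (36 − 36.9091)²/36.9091 = 0.0224
  (36 − 23.7576)²/23.7576 = 6.3086
  (40 − 51.3333)²/51.3333 = 2.5022
  (51 − 50.0909)²/50.0909 = 0.0165
  (20 − 32.2424)²/32.2424 = 4.6484
  (81 − 69.6667)²/69.6667 = 1.8437
χ² = 0.0224 + 6.3086 + 2.5022 + 0.0165 + 4.6484 + 1.8437 = 15.342

15.342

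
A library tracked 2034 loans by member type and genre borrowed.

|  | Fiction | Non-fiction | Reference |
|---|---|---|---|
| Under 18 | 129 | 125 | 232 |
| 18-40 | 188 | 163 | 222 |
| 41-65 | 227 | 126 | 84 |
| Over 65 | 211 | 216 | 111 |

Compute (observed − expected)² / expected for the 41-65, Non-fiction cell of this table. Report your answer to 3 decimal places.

0.646

Row total (41-65) = 437; column total (Non-fiction) = 630; N = 2034.
Expected count E = 437 × 630 / 2034 = 135.35398.
Contribution = (O − E)²/E = (126 − 135.35398)² / 135.35398 = 0.646.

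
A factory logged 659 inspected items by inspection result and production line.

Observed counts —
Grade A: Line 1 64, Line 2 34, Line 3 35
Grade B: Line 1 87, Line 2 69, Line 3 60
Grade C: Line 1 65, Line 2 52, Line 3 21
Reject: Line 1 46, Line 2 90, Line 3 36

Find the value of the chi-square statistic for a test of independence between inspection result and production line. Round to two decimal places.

35.31

Row totals: 133, 216, 138, 172. Column totals: 262, 245, 152. Grand total N = 659.
Expected counts (row total × column total / N):
  Grade A, Line 1: 133×262/659 = 52.877
  Grade A, Line 2: 133×245/659 = 49.446
  Grade A, Line 3: 133×152/659 = 30.677
  Grade B, Line 1: 216×262/659 = 85.876
  Grade B, Line 2: 216×245/659 = 80.303
  Grade B, Line 3: 216×152/659 = 49.821
  Grade C, Line 1: 138×262/659 = 54.865
  Grade C, Line 2: 138×245/659 = 51.305
  Grade C, Line 3: 138×152/659 = 31.830
  Reject, Line 1: 172×262/659 = 68.382
  Reject, Line 2: 172×245/659 = 63.945
  Reject, Line 3: 172×152/659 = 39.672
Contributions (O − E)²/E:
  (64 − 52.877)²/52.877 = 2.3398
  (34 − 49.446)²/49.446 = 4.8250
  (35 − 30.677)²/30.677 = 0.6092
  (87 − 85.876)²/85.876 = 0.0147
  (69 − 80.303)²/80.303 = 1.5909
  (60 − 49.821)²/49.821 = 2.0797
  (65 − 54.865)²/54.865 = 1.8722
  (52 − 51.305)²/51.305 = 0.0094
  (21 − 31.830)²/31.830 = 3.6849
  (46 − 68.382)²/68.382 = 7.3258
  (90 − 63.945)²/63.945 = 10.6164
  (36 − 39.672)²/39.672 = 0.3399
χ² = 2.3398 + 4.8250 + 0.6092 + 0.0147 + 1.5909 + 2.0797 + 1.8722 + 0.0094 + 3.6849 + 7.3258 + 10.6164 + 0.3399 = 35.31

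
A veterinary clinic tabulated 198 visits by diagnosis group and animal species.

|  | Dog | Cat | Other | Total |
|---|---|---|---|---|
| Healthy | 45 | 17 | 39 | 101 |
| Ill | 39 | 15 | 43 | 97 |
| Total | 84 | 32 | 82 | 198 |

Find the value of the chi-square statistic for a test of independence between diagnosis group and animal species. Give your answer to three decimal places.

Grand total N = 198.
Expected counts (row total × column total / N):
  Healthy, Dog: 101×84/198 = 42.8485
  Healthy, Cat: 101×32/198 = 16.3232
  Healthy, Other: 101×82/198 = 41.8283
  Ill, Dog: 97×84/198 = 41.1515
  Ill, Cat: 97×32/198 = 15.6768
  Ill, Other: 97×82/198 = 40.1717
Contributions (O − E)²/E:
  (45 − 42.8485)²/42.8485 = 0.1080
  (17 − 16.3232)²/16.3232 = 0.0281
  (39 − 41.8283)²/41.8283 = 0.1912
  (39 − 41.1515)²/41.1515 = 0.1125
  (15 − 15.6768)²/15.6768 = 0.0292
  (43 − 40.1717)²/40.1717 = 0.1991
χ² = 0.1080 + 0.0281 + 0.1912 + 0.1125 + 0.0292 + 0.1991 = 0.668

0.668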